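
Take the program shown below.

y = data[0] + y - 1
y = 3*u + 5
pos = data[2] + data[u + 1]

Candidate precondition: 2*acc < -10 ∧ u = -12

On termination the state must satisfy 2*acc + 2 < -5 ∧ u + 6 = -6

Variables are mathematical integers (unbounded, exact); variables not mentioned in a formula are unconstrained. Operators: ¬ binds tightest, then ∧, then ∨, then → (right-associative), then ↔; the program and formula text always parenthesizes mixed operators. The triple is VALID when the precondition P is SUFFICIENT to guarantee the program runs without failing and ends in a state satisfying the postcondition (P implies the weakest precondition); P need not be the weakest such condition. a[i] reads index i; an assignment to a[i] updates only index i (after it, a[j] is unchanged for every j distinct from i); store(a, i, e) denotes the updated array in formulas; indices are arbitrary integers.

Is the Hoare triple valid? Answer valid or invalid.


Working backward. After the program, the postcondition 2*acc + 2 < -5 ∧ u + 6 = -6 must hold; in canonical form it is 2*acc < -7 ∧ u = -12.
Before pos := data[2] + data[u + 1]: 2*acc < -7 ∧ u = -12
Before y := 3*u + 5: 2*acc < -7 ∧ u = -12
Before y := data[0] + y - 1: 2*acc < -7 ∧ u = -12
The weakest precondition is 2*acc < -7 ∧ u = -12.
Check whether 2*acc < -10 ∧ u = -12 implies it.
Every state satisfying the precondition satisfies the weakest precondition: the implication holds.
Answer: valid


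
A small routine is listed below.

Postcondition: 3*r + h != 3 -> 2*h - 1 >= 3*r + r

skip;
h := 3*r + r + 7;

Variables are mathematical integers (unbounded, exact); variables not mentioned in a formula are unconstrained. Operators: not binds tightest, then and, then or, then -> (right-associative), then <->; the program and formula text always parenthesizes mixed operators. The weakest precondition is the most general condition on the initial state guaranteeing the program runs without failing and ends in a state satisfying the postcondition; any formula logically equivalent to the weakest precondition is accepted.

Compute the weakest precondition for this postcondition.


Working backward. After the program, the postcondition 3*r + h != 3 -> 2*h - 1 >= 3*r + r must hold; in canonical form it is h + 3*r != 3 -> 2*h >= 4*r + 1.
Before h := 3*r + r + 7: 7*r != -4 -> 4*r >= -13
Before skip: 7*r != -4 -> 4*r >= -13
Answer: WP = 7*r != -4 -> 4*r >= -13


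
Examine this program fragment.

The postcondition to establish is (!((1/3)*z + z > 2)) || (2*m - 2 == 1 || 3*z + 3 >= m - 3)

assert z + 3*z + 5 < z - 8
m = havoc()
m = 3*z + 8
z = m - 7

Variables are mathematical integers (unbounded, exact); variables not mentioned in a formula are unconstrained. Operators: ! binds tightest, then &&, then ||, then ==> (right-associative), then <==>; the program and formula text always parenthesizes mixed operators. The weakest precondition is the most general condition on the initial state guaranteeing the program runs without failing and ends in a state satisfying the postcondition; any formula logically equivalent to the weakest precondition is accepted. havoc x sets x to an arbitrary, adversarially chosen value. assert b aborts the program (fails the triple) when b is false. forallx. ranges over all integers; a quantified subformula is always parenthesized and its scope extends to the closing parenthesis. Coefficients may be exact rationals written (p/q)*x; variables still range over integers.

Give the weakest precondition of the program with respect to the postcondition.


Working backward. After the program, the postcondition (!((1/3)*z + z > 2)) || (2*m - 2 == 1 || 3*z + 3 >= m - 3) must hold; in canonical form it is (!((4/3)*z > 2)) || 2*m == 3 || 3*z >= m - 6.
Before z := m - 7: (!((4/3)*m > 34/3)) || 2*m == 3 || 2*m >= 15
Before m := 3*z + 8: (!(4*z > 2/3)) || 6*z == -13 || 6*z >= -1
Before havoc m: (!(4*z > 2/3)) || 6*z == -13 || 6*z >= -1
Before assert z + 3*z + 5 < z - 8: 3*z < -13 && ((!(4*z > 2/3)) || 6*z == -13 || 6*z >= -1)
Answer: WP = 3*z < -13 && ((!(4*z > 2/3)) || 6*z == -13 || 6*z >= -1)


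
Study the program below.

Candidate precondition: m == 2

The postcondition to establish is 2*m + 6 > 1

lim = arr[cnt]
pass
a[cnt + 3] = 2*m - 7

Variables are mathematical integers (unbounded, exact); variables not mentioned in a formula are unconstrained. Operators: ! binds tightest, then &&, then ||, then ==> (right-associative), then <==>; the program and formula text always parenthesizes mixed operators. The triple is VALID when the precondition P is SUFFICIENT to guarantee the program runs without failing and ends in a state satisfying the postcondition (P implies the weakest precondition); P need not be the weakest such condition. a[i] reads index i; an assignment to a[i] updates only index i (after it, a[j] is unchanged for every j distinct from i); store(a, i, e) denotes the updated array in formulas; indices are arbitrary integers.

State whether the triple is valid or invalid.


Working backward. After the program, the postcondition 2*m + 6 > 1 must hold; in canonical form it is 2*m > -5.
Before a[cnt + 3] := 2*m - 7: 2*m > -5
Before skip: 2*m > -5
Before lim := arr[cnt]: 2*m > -5
The weakest precondition is 2*m > -5.
Check whether m == 2 implies it.
Every state satisfying the precondition satisfies the weakest precondition: the implication holds.
Answer: valid


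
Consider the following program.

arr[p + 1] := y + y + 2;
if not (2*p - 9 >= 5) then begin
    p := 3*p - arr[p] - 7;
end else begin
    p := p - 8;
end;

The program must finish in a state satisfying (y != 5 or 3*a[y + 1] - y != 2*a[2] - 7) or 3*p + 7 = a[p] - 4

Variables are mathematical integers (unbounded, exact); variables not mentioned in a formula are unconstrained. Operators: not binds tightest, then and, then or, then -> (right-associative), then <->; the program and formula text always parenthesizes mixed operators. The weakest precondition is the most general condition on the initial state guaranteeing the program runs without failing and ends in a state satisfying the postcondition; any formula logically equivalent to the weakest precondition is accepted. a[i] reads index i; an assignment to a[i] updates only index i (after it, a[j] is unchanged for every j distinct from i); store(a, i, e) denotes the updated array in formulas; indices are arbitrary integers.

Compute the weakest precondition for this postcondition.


Working backward. After the program, the postcondition (y != 5 or 3*a[y + 1] - y != 2*a[2] - 7) or 3*p + 7 = a[p] - 4 must hold; in canonical form it is y != 5 or 3*a[y + 1] != 2*a[2] + y - 7 or 3*p = a[p] - 11.
Then branch requires y != 5 or 3*a[y + 1] != 2*a[2] + y - 7 or 9*p = a[-arr[p] + 3*p - 7] + 3*arr[p] + 10; else branch requires y != 5 or 3*a[y + 1] != 2*a[2] + y - 7 or 3*p = a[p - 8] + 13.
Before the if: ((not (2*p >= 14)) -> (y != 5 or 3*a[y + 1] != 2*a[2] + y - 7 or 9*p = a[-arr[p] + 3*p - 7] + 3*arr[p] + 10)) and (2*p >= 14 -> (y != 5 or 3*a[y + 1] != 2*a[2] + y - 7 or 3*p = a[p - 8] + 13))
Before arr[p + 1] := y + y + 2: ((not (2*p >= 14)) -> (y != 5 or 3*a[y + 1] != 2*a[2] + y - 7 or 9*p = a[-store(arr, p + 1, 2*y + 2)[p] + 3*p - 7] + 3*store(arr, p + 1, 2*y + 2)[p] + 10)) and (2*p >= 14 -> (y != 5 or 3*a[y + 1] != 2*a[2] + y - 7 or 3*p = a[p - 8] + 13))
Answer: WP = ((not (2*p >= 14)) -> (y != 5 or 3*a[y + 1] != 2*a[2] + y - 7 or 9*p = a[-store(arr, p + 1, 2*y + 2)[p] + 3*p - 7] + 3*store(arr, p + 1, 2*y + 2)[p] + 10)) and (2*p >= 14 -> (y != 5 or 3*a[y + 1] != 2*a[2] + y - 7 or 3*p = a[p - 8] + 13))


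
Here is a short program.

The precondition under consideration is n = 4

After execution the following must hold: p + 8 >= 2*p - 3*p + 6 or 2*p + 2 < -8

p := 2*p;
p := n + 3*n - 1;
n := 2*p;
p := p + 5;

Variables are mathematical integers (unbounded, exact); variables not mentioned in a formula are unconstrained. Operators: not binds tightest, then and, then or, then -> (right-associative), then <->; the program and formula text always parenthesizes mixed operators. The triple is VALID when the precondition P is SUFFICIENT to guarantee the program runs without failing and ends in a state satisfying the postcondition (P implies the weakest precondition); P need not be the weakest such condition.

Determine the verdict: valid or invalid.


Working backward. After the program, the postcondition p + 8 >= 2*p - 3*p + 6 or 2*p + 2 < -8 must hold; in canonical form it is 2*p >= -2 or 2*p < -10.
Before p := p + 5: 2*p >= -12 or 2*p < -20
Before n := 2*p: 2*p >= -12 or 2*p < -20
Before p := n + 3*n - 1: 8*n >= -10 or 8*n < -18
Before p := 2*p: 8*n >= -10 or 8*n < -18
The weakest precondition is 8*n >= -10 or 8*n < -18.
Check whether n = 4 implies it.
Every state satisfying the precondition satisfies the weakest precondition: the implication holds.
Answer: valid


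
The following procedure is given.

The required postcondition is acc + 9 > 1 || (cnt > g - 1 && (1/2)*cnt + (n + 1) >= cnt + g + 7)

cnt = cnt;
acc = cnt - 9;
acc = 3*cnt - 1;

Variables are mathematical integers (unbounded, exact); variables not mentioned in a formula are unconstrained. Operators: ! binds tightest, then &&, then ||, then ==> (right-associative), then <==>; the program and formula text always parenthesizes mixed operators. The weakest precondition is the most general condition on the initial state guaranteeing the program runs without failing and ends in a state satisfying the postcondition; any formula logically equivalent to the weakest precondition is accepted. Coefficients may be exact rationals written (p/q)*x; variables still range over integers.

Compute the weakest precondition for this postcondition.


Working backward. After the program, the postcondition acc + 9 > 1 || (cnt > g - 1 && (1/2)*cnt + (n + 1) >= cnt + g + 7) must hold; in canonical form it is acc > -8 || (cnt > g - 1 && n >= (1/2)*cnt + g + 6).
Before acc := 3*cnt - 1: 3*cnt > -7 || (cnt > g - 1 && n >= (1/2)*cnt + g + 6)
Before acc := cnt - 9: 3*cnt > -7 || (cnt > g - 1 && n >= (1/2)*cnt + g + 6)
Before cnt := cnt: 3*cnt > -7 || (cnt > g - 1 && n >= (1/2)*cnt + g + 6)
Answer: WP = 3*cnt > -7 || (cnt > g - 1 && n >= (1/2)*cnt + g + 6)


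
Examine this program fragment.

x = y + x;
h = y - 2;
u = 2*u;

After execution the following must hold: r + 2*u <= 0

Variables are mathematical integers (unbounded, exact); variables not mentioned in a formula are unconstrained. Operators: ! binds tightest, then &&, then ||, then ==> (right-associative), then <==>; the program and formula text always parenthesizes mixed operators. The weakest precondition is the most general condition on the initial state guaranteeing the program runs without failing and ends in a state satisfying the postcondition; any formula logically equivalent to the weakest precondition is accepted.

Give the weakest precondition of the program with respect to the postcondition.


Working backward. After the program, r + 2*u <= 0 must hold.
Before u := 2*u: r + 4*u <= 0
Before h := y - 2: r + 4*u <= 0
Before x := y + x: r + 4*u <= 0
Answer: WP = r + 4*u <= 0


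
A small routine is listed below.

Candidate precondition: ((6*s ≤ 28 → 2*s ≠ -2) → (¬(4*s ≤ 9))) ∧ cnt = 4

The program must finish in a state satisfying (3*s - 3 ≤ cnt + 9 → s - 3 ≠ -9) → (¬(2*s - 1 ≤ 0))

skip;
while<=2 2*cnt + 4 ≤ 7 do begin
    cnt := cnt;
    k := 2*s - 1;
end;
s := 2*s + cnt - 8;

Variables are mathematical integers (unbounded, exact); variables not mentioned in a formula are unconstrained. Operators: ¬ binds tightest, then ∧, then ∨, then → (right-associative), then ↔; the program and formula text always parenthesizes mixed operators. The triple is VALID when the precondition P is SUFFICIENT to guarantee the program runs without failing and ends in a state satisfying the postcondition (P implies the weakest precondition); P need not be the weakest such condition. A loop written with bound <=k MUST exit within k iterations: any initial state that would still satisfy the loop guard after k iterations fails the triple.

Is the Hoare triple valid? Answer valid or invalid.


Working backward. After the program, the postcondition (3*s - 3 ≤ cnt + 9 → s - 3 ≠ -9) → (¬(2*s - 1 ≤ 0)) must hold; in canonical form it is (3*s ≤ cnt + 12 → s ≠ -6) → (¬(2*s ≤ 1)).
Before s := 2*s + cnt - 8: (2*cnt + 6*s ≤ 36 → cnt + 2*s ≠ 2) → (¬(2*cnt + 4*s ≤ 17))
Before the loop (bound <=2), unroll the exhaustion recursion (WP_0 = exit-now case; WP_j = one more guarded iteration, up to j = 2):
  WP_0: (¬(2*cnt ≤ 3)) ∧ ((2*cnt + 6*s ≤ 36 → cnt + 2*s ≠ 2) → (¬(2*cnt + 4*s ≤ 17)))
  WP_1: (2*cnt ≤ 3 → ((¬(2*cnt ≤ 3)) ∧ ((2*cnt + 6*s ≤ 36 → cnt + 2*s ≠ 2) → (¬(2*cnt + 4*s ≤ 17))))) ∧ ((¬(2*cnt ≤ 3)) → ((2*cnt + 6*s ≤ 36 → cnt + 2*s ≠ 2) → (¬(2*cnt + 4*s ≤ 17))))
  WP_2: (2*cnt ≤ 3 → ((2*cnt ≤ 3 → ((¬(2*cnt ≤ 3)) ∧ ((2*cnt + 6*s ≤ 36 → cnt + 2*s ≠ 2) → (¬(2*cnt + 4*s ≤ 17))))) ∧ ((¬(2*cnt ≤ 3)) → ((2*cnt + 6*s ≤ 36 → cnt + 2*s ≠ 2) → (¬(2*cnt + 4*s ≤ 17)))))) ∧ ((¬(2*cnt ≤ 3)) → ((2*cnt + 6*s ≤ 36 → cnt + 2*s ≠ 2) → (¬(2*cnt + 4*s ≤ 17))))
So before the loop: (2*cnt ≤ 3 → ((2*cnt ≤ 3 → ((¬(2*cnt ≤ 3)) ∧ ((2*cnt + 6*s ≤ 36 → cnt + 2*s ≠ 2) → (¬(2*cnt + 4*s ≤ 17))))) ∧ ((¬(2*cnt ≤ 3)) → ((2*cnt + 6*s ≤ 36 → cnt + 2*s ≠ 2) → (¬(2*cnt + 4*s ≤ 17)))))) ∧ ((¬(2*cnt ≤ 3)) → ((2*cnt + 6*s ≤ 36 → cnt + 2*s ≠ 2) → (¬(2*cnt + 4*s ≤ 17))))
Before skip: (2*cnt ≤ 3 → ((2*cnt ≤ 3 → ((¬(2*cnt ≤ 3)) ∧ ((2*cnt + 6*s ≤ 36 → cnt + 2*s ≠ 2) → (¬(2*cnt + 4*s ≤ 17))))) ∧ ((¬(2*cnt ≤ 3)) → ((2*cnt + 6*s ≤ 36 → cnt + 2*s ≠ 2) → (¬(2*cnt + 4*s ≤ 17)))))) ∧ ((¬(2*cnt ≤ 3)) → ((2*cnt + 6*s ≤ 36 → cnt + 2*s ≠ 2) → (¬(2*cnt + 4*s ≤ 17))))
The weakest precondition is (2*cnt ≤ 3 → ((2*cnt ≤ 3 → ((¬(2*cnt ≤ 3)) ∧ ((2*cnt + 6*s ≤ 36 → cnt + 2*s ≠ 2) → (¬(2*cnt + 4*s ≤ 17))))) ∧ ((¬(2*cnt ≤ 3)) → ((2*cnt + 6*s ≤ 36 → cnt + 2*s ≠ 2) → (¬(2*cnt + 4*s ≤ 17)))))) ∧ ((¬(2*cnt ≤ 3)) → ((2*cnt + 6*s ≤ 36 → cnt + 2*s ≠ 2) → (¬(2*cnt + 4*s ≤ 17)))).
Check whether ((6*s ≤ 28 → 2*s ≠ -2) → (¬(4*s ≤ 9))) ∧ cnt = 4 implies it.
Every state satisfying the precondition satisfies the weakest precondition: the implication holds.
Answer: valid


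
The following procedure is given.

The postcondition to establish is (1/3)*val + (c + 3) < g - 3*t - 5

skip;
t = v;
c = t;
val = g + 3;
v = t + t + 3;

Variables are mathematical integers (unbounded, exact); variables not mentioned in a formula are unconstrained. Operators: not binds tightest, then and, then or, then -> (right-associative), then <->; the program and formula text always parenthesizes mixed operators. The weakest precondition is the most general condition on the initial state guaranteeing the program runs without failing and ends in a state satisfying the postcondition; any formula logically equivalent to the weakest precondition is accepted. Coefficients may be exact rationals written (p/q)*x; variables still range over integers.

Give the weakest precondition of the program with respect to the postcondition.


Working backward. After the program, the postcondition (1/3)*val + (c + 3) < g - 3*t - 5 must hold; in canonical form it is c + 3*t + (1/3)*val < g - 8.
Before v := t + t + 3: c + 3*t + (1/3)*val < g - 8
Before val := g + 3: c + 3*t < (2/3)*g - 9
Before c := t: 4*t < (2/3)*g - 9
Before t := v: 4*v < (2/3)*g - 9
Before skip: 4*v < (2/3)*g - 9
Answer: WP = 4*v < (2/3)*g - 9


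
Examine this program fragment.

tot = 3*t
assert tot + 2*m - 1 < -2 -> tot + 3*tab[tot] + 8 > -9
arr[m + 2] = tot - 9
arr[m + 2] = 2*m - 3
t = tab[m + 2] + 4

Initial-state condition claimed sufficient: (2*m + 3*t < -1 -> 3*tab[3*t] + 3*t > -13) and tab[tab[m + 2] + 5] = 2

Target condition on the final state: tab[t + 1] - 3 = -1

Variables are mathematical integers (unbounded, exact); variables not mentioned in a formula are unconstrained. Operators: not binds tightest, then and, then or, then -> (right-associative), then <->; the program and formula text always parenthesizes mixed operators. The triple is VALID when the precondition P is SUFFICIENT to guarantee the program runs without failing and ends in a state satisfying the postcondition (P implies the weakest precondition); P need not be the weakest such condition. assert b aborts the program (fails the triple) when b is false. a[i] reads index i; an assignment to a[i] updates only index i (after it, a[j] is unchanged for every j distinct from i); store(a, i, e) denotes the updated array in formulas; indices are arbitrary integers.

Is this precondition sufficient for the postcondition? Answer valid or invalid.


Working backward. After the program, the postcondition tab[t + 1] - 3 = -1 must hold; in canonical form it is tab[t + 1] = 2.
Before t := tab[m + 2] + 4: tab[tab[m + 2] + 5] = 2
Before arr[m + 2] := 2*m - 3: tab[tab[m + 2] + 5] = 2
Before arr[m + 2] := tot - 9: tab[tab[m + 2] + 5] = 2
Before assert tot + 2*m - 1 < -2 -> tot + 3*tab[tot] + 8 > -9: (2*m + tot < -1 -> 3*tab[tot] + tot > -17) and tab[tab[m + 2] + 5] = 2
Before tot := 3*t: (2*m + 3*t < -1 -> 3*tab[3*t] + 3*t > -17) and tab[tab[m + 2] + 5] = 2
The weakest precondition is (2*m + 3*t < -1 -> 3*tab[3*t] + 3*t > -17) and tab[tab[m + 2] + 5] = 2.
Check whether (2*m + 3*t < -1 -> 3*tab[3*t] + 3*t > -13) and tab[tab[m + 2] + 5] = 2 implies it.
Every state satisfying the precondition satisfies the weakest precondition: the implication holds.
Answer: valid


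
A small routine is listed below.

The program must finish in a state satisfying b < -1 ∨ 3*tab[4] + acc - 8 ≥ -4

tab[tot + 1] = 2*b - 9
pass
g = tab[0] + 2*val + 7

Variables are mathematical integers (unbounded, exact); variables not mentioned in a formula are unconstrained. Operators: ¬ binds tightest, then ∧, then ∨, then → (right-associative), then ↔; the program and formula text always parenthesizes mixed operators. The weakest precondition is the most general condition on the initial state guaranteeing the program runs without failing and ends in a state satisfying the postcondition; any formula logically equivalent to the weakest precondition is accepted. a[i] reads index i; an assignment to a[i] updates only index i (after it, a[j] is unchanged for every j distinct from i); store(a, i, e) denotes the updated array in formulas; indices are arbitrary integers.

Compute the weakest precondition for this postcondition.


Working backward. After the program, the postcondition b < -1 ∨ 3*tab[4] + acc - 8 ≥ -4 must hold; in canonical form it is b < -1 ∨ 3*tab[4] + acc ≥ 4.
Before g := tab[0] + 2*val + 7: b < -1 ∨ 3*tab[4] + acc ≥ 4
Before skip: b < -1 ∨ 3*tab[4] + acc ≥ 4
Before tab[tot + 1] := 2*b - 9: b < -1 ∨ 3*store(tab, tot + 1, 2*b - 9)[4] + acc ≥ 4
Answer: WP = b < -1 ∨ 3*store(tab, tot + 1, 2*b - 9)[4] + acc ≥ 4


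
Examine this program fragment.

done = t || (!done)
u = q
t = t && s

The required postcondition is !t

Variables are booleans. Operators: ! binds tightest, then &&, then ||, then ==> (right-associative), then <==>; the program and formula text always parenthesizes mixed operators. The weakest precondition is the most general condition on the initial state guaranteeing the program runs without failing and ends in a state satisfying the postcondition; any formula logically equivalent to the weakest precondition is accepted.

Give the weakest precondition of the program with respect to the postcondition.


Working backward. After the program, !t must hold.
Before t := t && s: !(t && s)
Before u := q: !(t && s)
Before done := t || (!done): !(t && s)
Answer: WP = !(t && s)


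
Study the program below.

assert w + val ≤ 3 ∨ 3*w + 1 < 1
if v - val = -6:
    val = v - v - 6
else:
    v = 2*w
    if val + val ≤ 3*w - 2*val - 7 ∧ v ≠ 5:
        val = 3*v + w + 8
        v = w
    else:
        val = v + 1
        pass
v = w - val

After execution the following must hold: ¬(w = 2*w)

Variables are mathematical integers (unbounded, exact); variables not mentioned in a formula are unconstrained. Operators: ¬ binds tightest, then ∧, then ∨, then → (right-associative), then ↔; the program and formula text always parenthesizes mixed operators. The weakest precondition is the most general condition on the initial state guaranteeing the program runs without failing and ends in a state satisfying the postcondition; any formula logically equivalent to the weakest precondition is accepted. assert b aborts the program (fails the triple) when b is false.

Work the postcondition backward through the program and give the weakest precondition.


Working backward. After the program, the postcondition ¬(w = 2*w) must hold; in canonical form it is ¬(w = 0).
Before v := w - val: ¬(w = 0)
Then branch requires ¬(w = 0); else branch requires ((4*val ≤ 3*w - 7 ∧ 2*w ≠ 5) → (¬(w = 0))) ∧ ((¬(4*val ≤ 3*w - 7 ∧ 2*w ≠ 5)) → (¬(w = 0))).
Before the if: (v = val - 6 → (¬(w = 0))) ∧ ((¬(v = val - 6)) → (((4*val ≤ 3*w - 7 ∧ 2*w ≠ 5) → (¬(w = 0))) ∧ ((¬(4*val ≤ 3*w - 7 ∧ 2*w ≠ 5)) → (¬(w = 0)))))
Before assert w + val ≤ 3 ∨ 3*w + 1 < 1: (val + w ≤ 3 ∨ 3*w < 0) ∧ (v = val - 6 → (¬(w = 0))) ∧ ((¬(v = val - 6)) → (((4*val ≤ 3*w - 7 ∧ 2*w ≠ 5) → (¬(w = 0))) ∧ ((¬(4*val ≤ 3*w - 7 ∧ 2*w ≠ 5)) → (¬(w = 0)))))
Answer: WP = (val + w ≤ 3 ∨ 3*w < 0) ∧ (v = val - 6 → (¬(w = 0))) ∧ ((¬(v = val - 6)) → (((4*val ≤ 3*w - 7 ∧ 2*w ≠ 5) → (¬(w = 0))) ∧ ((¬(4*val ≤ 3*w - 7 ∧ 2*w ≠ 5)) → (¬(w = 0)))))


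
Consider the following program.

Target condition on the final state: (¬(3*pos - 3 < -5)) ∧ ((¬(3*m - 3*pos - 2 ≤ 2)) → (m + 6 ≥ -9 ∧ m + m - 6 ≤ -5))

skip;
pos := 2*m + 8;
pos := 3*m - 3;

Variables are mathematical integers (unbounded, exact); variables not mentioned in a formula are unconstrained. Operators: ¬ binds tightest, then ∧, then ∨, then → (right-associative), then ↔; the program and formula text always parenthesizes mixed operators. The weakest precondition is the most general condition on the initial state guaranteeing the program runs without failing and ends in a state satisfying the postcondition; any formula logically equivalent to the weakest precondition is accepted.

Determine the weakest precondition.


Working backward. After the program, the postcondition (¬(3*pos - 3 < -5)) ∧ ((¬(3*m - 3*pos - 2 ≤ 2)) → (m + 6 ≥ -9 ∧ m + m - 6 ≤ -5)) must hold; in canonical form it is (¬(3*pos < -2)) ∧ ((¬(3*m ≤ 3*pos + 4)) → (m ≥ -15 ∧ 2*m ≤ 1)).
Before pos := 3*m - 3: (¬(9*m < 7)) ∧ ((¬(6*m ≥ 5)) → (m ≥ -15 ∧ 2*m ≤ 1))
Before pos := 2*m + 8: (¬(9*m < 7)) ∧ ((¬(6*m ≥ 5)) → (m ≥ -15 ∧ 2*m ≤ 1))
Before skip: (¬(9*m < 7)) ∧ ((¬(6*m ≥ 5)) → (m ≥ -15 ∧ 2*m ≤ 1))
Answer: WP = (¬(9*m < 7)) ∧ ((¬(6*m ≥ 5)) → (m ≥ -15 ∧ 2*m ≤ 1))


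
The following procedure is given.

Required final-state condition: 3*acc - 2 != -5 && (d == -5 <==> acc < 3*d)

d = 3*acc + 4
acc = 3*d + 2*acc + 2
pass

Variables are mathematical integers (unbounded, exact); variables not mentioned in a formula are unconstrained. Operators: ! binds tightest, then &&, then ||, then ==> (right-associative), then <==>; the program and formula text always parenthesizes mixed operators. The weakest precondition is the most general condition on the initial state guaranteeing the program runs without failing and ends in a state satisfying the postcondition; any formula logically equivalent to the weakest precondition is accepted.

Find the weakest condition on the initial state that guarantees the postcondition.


Working backward. After the program, the postcondition 3*acc - 2 != -5 && (d == -5 <==> acc < 3*d) must hold; in canonical form it is 3*acc != -3 && (d == -5 <==> acc < 3*d).
Before skip: 3*acc != -3 && (d == -5 <==> acc < 3*d)
Before acc := 3*d + 2*acc + 2: 6*acc + 9*d != -9 && (d == -5 <==> 2*acc < -2)
Before d := 3*acc + 4: 33*acc != -45 && (3*acc == -9 <==> 2*acc < -2)
Answer: WP = 33*acc != -45 && (3*acc == -9 <==> 2*acc < -2)


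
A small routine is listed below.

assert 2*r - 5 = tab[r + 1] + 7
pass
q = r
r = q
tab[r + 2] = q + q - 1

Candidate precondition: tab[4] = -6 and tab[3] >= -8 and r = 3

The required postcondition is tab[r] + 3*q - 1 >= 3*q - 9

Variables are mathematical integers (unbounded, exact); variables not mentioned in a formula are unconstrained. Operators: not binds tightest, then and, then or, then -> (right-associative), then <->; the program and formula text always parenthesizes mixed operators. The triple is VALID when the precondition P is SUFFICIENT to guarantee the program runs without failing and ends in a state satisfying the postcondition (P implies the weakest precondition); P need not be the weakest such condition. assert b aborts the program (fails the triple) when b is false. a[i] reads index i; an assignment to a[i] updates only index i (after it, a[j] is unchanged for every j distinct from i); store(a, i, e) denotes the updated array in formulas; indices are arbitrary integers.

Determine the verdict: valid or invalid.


Working backward. After the program, the postcondition tab[r] + 3*q - 1 >= 3*q - 9 must hold; in canonical form it is tab[r] >= -8.
Before tab[r + 2] := q + q - 1: store(tab, r + 2, 2*q - 1)[r] >= -8
Before r := q: store(tab, q + 2, 2*q - 1)[q] >= -8
Before q := r: store(tab, r + 2, 2*r - 1)[r] >= -8
Before skip: store(tab, r + 2, 2*r - 1)[r] >= -8
Before assert 2*r - 5 = tab[r + 1] + 7: 2*r = tab[r + 1] + 12 and store(tab, r + 2, 2*r - 1)[r] >= -8
The weakest precondition is 2*r = tab[r + 1] + 12 and store(tab, r + 2, 2*r - 1)[r] >= -8.
Check whether tab[4] = -6 and tab[3] >= -8 and r = 3 implies it.
Every state satisfying the precondition satisfies the weakest precondition: the implication holds.
Answer: valid


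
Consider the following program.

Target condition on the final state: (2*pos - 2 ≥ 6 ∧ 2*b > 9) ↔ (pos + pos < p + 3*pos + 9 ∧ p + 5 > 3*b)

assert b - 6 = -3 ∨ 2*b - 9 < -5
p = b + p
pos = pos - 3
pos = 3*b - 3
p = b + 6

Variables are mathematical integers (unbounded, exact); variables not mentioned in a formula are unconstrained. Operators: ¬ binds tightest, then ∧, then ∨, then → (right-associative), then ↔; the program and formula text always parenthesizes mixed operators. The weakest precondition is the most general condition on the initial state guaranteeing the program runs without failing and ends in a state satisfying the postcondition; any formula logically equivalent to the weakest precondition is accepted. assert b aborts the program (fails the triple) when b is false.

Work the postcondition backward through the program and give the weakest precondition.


Working backward. After the program, the postcondition (2*pos - 2 ≥ 6 ∧ 2*b > 9) ↔ (pos + pos < p + 3*pos + 9 ∧ p + 5 > 3*b) must hold; in canonical form it is (2*pos ≥ 8 ∧ 2*b > 9) ↔ (p + pos > -9 ∧ p > 3*b - 5).
Before p := b + 6: (2*pos ≥ 8 ∧ 2*b > 9) ↔ (b + pos > -15 ∧ 2*b < 11)
Before pos := 3*b - 3: (6*b ≥ 14 ∧ 2*b > 9) ↔ (4*b > -12 ∧ 2*b < 11)
Before pos := pos - 3: (6*b ≥ 14 ∧ 2*b > 9) ↔ (4*b > -12 ∧ 2*b < 11)
Before p := b + p: (6*b ≥ 14 ∧ 2*b > 9) ↔ (4*b > -12 ∧ 2*b < 11)
Before assert b - 6 = -3 ∨ 2*b - 9 < -5: (b = 3 ∨ 2*b < 4) ∧ ((6*b ≥ 14 ∧ 2*b > 9) ↔ (4*b > -12 ∧ 2*b < 11))
Answer: WP = (b = 3 ∨ 2*b < 4) ∧ ((6*b ≥ 14 ∧ 2*b > 9) ↔ (4*b > -12 ∧ 2*b < 11))


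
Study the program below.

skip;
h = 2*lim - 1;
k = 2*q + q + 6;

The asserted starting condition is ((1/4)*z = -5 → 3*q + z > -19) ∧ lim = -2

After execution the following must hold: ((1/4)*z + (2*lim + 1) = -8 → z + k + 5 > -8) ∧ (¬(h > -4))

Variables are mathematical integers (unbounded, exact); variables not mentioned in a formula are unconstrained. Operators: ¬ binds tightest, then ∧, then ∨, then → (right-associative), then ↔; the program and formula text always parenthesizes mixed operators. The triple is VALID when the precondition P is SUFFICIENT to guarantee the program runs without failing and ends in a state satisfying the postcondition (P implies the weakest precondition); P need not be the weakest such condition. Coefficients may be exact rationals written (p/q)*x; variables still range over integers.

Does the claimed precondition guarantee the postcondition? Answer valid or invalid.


Working backward. After the program, the postcondition ((1/4)*z + (2*lim + 1) = -8 → z + k + 5 > -8) ∧ (¬(h > -4)) must hold; in canonical form it is (2*lim + (1/4)*z = -9 → k + z > -13) ∧ (¬(h > -4)).
Before k := 2*q + q + 6: (2*lim + (1/4)*z = -9 → 3*q + z > -19) ∧ (¬(h > -4))
Before h := 2*lim - 1: (2*lim + (1/4)*z = -9 → 3*q + z > -19) ∧ (¬(2*lim > -3))
Before skip: (2*lim + (1/4)*z = -9 → 3*q + z > -19) ∧ (¬(2*lim > -3))
The weakest precondition is (2*lim + (1/4)*z = -9 → 3*q + z > -19) ∧ (¬(2*lim > -3)).
Check whether ((1/4)*z = -5 → 3*q + z > -19) ∧ lim = -2 implies it.
Every state satisfying the precondition satisfies the weakest precondition: the implication holds.
Answer: valid


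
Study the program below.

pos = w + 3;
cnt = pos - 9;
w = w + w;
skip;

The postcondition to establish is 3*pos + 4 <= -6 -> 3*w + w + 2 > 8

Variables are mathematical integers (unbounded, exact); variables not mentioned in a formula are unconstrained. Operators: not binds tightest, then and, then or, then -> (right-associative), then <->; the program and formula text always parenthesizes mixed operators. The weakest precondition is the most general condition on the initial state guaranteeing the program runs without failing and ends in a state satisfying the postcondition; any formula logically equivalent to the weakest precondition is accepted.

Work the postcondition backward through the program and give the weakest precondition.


Working backward. After the program, the postcondition 3*pos + 4 <= -6 -> 3*w + w + 2 > 8 must hold; in canonical form it is 3*pos <= -10 -> 4*w > 6.
Before skip: 3*pos <= -10 -> 4*w > 6
Before w := w + w: 3*pos <= -10 -> 8*w > 6
Before cnt := pos - 9: 3*pos <= -10 -> 8*w > 6
Before pos := w + 3: 3*w <= -19 -> 8*w > 6
Answer: WP = 3*w <= -19 -> 8*w > 6


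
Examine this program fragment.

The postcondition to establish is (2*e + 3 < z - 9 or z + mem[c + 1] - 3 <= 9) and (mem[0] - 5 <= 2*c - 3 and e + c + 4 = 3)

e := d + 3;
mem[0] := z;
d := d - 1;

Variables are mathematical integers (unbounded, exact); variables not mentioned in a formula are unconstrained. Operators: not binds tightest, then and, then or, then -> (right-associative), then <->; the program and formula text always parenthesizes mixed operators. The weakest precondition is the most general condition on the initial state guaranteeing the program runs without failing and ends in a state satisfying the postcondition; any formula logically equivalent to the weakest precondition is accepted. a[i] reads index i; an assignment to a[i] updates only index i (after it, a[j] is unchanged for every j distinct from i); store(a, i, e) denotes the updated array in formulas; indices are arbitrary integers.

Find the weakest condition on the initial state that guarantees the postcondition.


Working backward. After the program, the postcondition (2*e + 3 < z - 9 or z + mem[c + 1] - 3 <= 9) and (mem[0] - 5 <= 2*c - 3 and e + c + 4 = 3) must hold; in canonical form it is (2*e < z - 12 or mem[c + 1] + z <= 12) and mem[0] <= 2*c + 2 and c + e = -1.
Before d := d - 1: (2*e < z - 12 or mem[c + 1] + z <= 12) and mem[0] <= 2*c + 2 and c + e = -1
Before mem[0] := z: (2*e < z - 12 or store(mem, 0, z)[c + 1] + z <= 12) and z <= 2*c + 2 and c + e = -1
Before e := d + 3: (2*d < z - 18 or store(mem, 0, z)[c + 1] + z <= 12) and z <= 2*c + 2 and c + d = -4
Answer: WP = (2*d < z - 18 or store(mem, 0, z)[c + 1] + z <= 12) and z <= 2*c + 2 and c + d = -4


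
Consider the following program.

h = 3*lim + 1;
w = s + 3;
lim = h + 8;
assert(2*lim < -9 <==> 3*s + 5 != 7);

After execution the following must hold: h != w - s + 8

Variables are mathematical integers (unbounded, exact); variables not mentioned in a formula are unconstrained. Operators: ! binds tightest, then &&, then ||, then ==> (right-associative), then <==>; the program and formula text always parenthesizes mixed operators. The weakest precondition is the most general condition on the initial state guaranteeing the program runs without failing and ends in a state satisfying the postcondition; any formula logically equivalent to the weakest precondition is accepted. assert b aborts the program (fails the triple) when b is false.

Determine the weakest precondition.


Working backward. After the program, the postcondition h != w - s + 8 must hold; in canonical form it is h + s != w + 8.
Before assert 2*lim < -9 <==> 3*s + 5 != 7: (2*lim < -9 <==> 3*s != 2) && h + s != w + 8
Before lim := h + 8: (2*h < -25 <==> 3*s != 2) && h + s != w + 8
Before w := s + 3: (2*h < -25 <==> 3*s != 2) && h != 11
Before h := 3*lim + 1: (6*lim < -27 <==> 3*s != 2) && 3*lim != 10
Answer: WP = (6*lim < -27 <==> 3*s != 2) && 3*lim != 10


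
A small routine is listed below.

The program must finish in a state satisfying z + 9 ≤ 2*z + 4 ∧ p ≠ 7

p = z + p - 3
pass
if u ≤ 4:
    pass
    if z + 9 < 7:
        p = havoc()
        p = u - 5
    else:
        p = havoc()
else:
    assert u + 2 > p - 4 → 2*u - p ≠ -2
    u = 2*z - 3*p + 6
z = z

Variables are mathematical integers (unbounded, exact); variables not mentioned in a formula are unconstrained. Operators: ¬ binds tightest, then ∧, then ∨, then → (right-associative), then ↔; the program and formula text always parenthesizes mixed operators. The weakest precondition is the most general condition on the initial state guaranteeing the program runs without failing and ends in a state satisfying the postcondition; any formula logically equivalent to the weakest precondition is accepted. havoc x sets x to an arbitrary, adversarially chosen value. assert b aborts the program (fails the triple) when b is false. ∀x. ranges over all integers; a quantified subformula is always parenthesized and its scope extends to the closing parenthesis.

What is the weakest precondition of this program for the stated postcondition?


Working backward. After the program, the postcondition z + 9 ≤ 2*z + 4 ∧ p ≠ 7 must hold; in canonical form it is z ≥ 5 ∧ p ≠ 7.
Before z := z: z ≥ 5 ∧ p ≠ 7
Then branch requires (z < -2 → (z ≥ 5 ∧ u ≠ 12)) ∧ ((¬(z < -2)) → (∀p_1. (z ≥ 5 ∧ p_1 ≠ 7))); else branch requires (u > p - 6 → 2*u ≠ p - 2) ∧ z ≥ 5 ∧ p ≠ 7.
Before the if: (u ≤ 4 → ((z < -2 → (z ≥ 5 ∧ u ≠ 12)) ∧ ((¬(z < -2)) → (∀p_1. (z ≥ 5 ∧ p_1 ≠ 7))))) ∧ ((¬(u ≤ 4)) → ((u > p - 6 → 2*u ≠ p - 2) ∧ z ≥ 5 ∧ p ≠ 7))
Before skip: (u ≤ 4 → ((z < -2 → (z ≥ 5 ∧ u ≠ 12)) ∧ ((¬(z < -2)) → (∀p_1. (z ≥ 5 ∧ p_1 ≠ 7))))) ∧ ((¬(u ≤ 4)) → ((u > p - 6 → 2*u ≠ p - 2) ∧ z ≥ 5 ∧ p ≠ 7))
Before p := z + p - 3: (u ≤ 4 → ((z < -2 → (z ≥ 5 ∧ u ≠ 12)) ∧ ((¬(z < -2)) → (∀p_1. (z ≥ 5 ∧ p_1 ≠ 7))))) ∧ ((¬(u ≤ 4)) → ((u > p + z - 9 → 2*u ≠ p + z - 5) ∧ z ≥ 5 ∧ p + z ≠ 10))
Answer: WP = (u ≤ 4 → ((z < -2 → (z ≥ 5 ∧ u ≠ 12)) ∧ ((¬(z < -2)) → (∀p_1. (z ≥ 5 ∧ p_1 ≠ 7))))) ∧ ((¬(u ≤ 4)) → ((u > p + z - 9 → 2*u ≠ p + z - 5) ∧ z ≥ 5 ∧ p + z ≠ 10))


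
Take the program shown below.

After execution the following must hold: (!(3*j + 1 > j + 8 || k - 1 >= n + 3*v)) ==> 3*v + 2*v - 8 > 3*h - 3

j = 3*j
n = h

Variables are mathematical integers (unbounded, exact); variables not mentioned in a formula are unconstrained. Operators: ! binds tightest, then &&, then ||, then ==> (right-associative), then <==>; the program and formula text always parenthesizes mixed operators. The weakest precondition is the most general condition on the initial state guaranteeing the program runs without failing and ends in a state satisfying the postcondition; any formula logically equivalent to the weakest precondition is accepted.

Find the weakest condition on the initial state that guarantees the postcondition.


Working backward. After the program, the postcondition (!(3*j + 1 > j + 8 || k - 1 >= n + 3*v)) ==> 3*v + 2*v - 8 > 3*h - 3 must hold; in canonical form it is (!(2*j > 7 || k >= n + 3*v + 1)) ==> 5*v > 3*h + 5.
Before n := h: (!(2*j > 7 || k >= h + 3*v + 1)) ==> 5*v > 3*h + 5
Before j := 3*j: (!(6*j > 7 || k >= h + 3*v + 1)) ==> 5*v > 3*h + 5
Answer: WP = (!(6*j > 7 || k >= h + 3*v + 1)) ==> 5*v > 3*h + 5


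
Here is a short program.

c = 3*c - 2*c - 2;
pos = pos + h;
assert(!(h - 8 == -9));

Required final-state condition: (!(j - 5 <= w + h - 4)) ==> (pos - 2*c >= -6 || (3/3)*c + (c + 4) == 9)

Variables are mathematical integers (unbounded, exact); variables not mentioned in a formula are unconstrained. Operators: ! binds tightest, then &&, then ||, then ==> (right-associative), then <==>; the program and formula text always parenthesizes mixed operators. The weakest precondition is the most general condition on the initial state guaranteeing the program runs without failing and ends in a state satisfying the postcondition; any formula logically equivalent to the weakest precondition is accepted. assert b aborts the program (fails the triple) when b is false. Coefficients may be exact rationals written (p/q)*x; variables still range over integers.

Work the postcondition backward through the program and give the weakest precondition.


Working backward. After the program, the postcondition (!(j - 5 <= w + h - 4)) ==> (pos - 2*c >= -6 || (3/3)*c + (c + 4) == 9) must hold; in canonical form it is (!(j <= h + w + 1)) ==> (pos >= 2*c - 6 || 2*c == 5).
Before assert !(h - 8 == -9): (!(h == -1)) && ((!(j <= h + w + 1)) ==> (pos >= 2*c - 6 || 2*c == 5))
Before pos := pos + h: (!(h == -1)) && ((!(j <= h + w + 1)) ==> (h + pos >= 2*c - 6 || 2*c == 5))
Before c := 3*c - 2*c - 2: (!(h == -1)) && ((!(j <= h + w + 1)) ==> (h + pos >= 2*c - 10 || 2*c == 9))
Answer: WP = (!(h == -1)) && ((!(j <= h + w + 1)) ==> (h + pos >= 2*c - 10 || 2*c == 9))


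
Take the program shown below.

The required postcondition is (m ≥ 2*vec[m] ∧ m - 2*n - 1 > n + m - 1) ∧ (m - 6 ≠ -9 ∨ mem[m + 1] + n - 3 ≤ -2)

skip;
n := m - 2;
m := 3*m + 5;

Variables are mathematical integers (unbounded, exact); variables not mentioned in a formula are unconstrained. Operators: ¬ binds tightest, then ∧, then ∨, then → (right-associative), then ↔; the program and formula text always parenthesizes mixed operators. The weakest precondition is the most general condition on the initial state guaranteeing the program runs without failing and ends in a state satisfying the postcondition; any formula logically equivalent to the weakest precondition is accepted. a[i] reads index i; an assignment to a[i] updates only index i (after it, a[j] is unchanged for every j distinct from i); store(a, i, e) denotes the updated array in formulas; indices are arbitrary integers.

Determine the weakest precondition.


Working backward. After the program, the postcondition (m ≥ 2*vec[m] ∧ m - 2*n - 1 > n + m - 1) ∧ (m - 6 ≠ -9 ∨ mem[m + 1] + n - 3 ≤ -2) must hold; in canonical form it is m ≥ 2*vec[m] ∧ 3*n < 0 ∧ (m ≠ -3 ∨ mem[m + 1] + n ≤ 1).
Before m := 3*m + 5: 3*m ≥ 2*vec[3*m + 5] - 5 ∧ 3*n < 0 ∧ (3*m ≠ -8 ∨ mem[3*m + 6] + n ≤ 1)
Before n := m - 2: 3*m ≥ 2*vec[3*m + 5] - 5 ∧ 3*m < 6 ∧ (3*m ≠ -8 ∨ mem[3*m + 6] + m ≤ 3)
Before skip: 3*m ≥ 2*vec[3*m + 5] - 5 ∧ 3*m < 6 ∧ (3*m ≠ -8 ∨ mem[3*m + 6] + m ≤ 3)
Answer: WP = 3*m ≥ 2*vec[3*m + 5] - 5 ∧ 3*m < 6 ∧ (3*m ≠ -8 ∨ mem[3*m + 6] + m ≤ 3)


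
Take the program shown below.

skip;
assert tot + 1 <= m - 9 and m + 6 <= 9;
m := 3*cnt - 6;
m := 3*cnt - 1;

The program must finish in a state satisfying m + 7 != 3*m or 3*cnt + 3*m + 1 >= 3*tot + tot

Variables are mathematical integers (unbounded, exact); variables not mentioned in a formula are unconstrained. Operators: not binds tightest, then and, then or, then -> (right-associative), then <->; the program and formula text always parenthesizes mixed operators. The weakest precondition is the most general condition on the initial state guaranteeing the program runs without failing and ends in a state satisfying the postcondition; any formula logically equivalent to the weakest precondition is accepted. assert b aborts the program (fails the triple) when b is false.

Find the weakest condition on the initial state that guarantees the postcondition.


Working backward. After the program, the postcondition m + 7 != 3*m or 3*cnt + 3*m + 1 >= 3*tot + tot must hold; in canonical form it is 2*m != 7 or 3*cnt + 3*m >= 4*tot - 1.
Before m := 3*cnt - 1: 6*cnt != 9 or 12*cnt >= 4*tot + 2
Before m := 3*cnt - 6: 6*cnt != 9 or 12*cnt >= 4*tot + 2
Before assert tot + 1 <= m - 9 and m + 6 <= 9: tot <= m - 10 and m <= 3 and (6*cnt != 9 or 12*cnt >= 4*tot + 2)
Before skip: tot <= m - 10 and m <= 3 and (6*cnt != 9 or 12*cnt >= 4*tot + 2)
Answer: WP = tot <= m - 10 and m <= 3 and (6*cnt != 9 or 12*cnt >= 4*tot + 2)
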